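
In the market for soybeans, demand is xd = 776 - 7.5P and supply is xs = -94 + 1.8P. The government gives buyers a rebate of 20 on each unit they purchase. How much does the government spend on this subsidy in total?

Pre-subsidy: 776 - 7.5P = -94 + 1.8P gives P* = 2900/31, x* = 2306/31.
With the rebate, buyers effectively pay Pb = Ps − 20, where Ps is the price sellers receive.
Demand in terms of Ps becomes xd = 776 − 7.5(Ps − 20) = 926 - 7.5Ps. Setting this equal to supply: 926 - 7.5Ps = -94 + 1.8Ps, so Ps = 3400/31.
Buyers pay Pb = 3400/31 − 20 = 2780/31; x' = -94 + 1.8·(3400/31) = 3206/31.
Government outlay = subsidy × quantity = 20 × 3206/31 = 64120/31.

Government cost = 64120/31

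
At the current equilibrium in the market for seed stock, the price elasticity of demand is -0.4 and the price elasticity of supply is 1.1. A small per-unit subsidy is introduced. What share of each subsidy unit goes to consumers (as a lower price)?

For a small subsidy around the equilibrium, the benefit split depends on the relative slopes, which at a point are proportional to the elasticities.
Buyer share = εs/(εs + |εd|) = 1.1/(1.1 + 0.4) = 11/15; seller share = |εd|/(εs + |εd|) = 4/15.

Consumer share = 11/15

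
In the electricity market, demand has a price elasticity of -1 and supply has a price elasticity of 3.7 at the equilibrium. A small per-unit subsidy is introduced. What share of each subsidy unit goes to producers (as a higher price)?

For a small subsidy around the equilibrium, the benefit split depends on the relative slopes, which at a point are proportional to the elasticities.
Buyer share = εs/(εs + |εd|) = 3.7/(3.7 + 1) = 37/47; seller share = |εd|/(εs + |εd|) = 10/47.
So producers capture 10/47 of the subsidy.

Producer share = 10/47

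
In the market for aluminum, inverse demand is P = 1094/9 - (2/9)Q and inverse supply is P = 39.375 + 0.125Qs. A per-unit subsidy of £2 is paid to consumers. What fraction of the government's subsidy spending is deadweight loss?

DWL / government spending = 72/6061

Pre-subsidy: 1094/9 - (2/9)Q = 39.375 + 0.125Q gives Q* = 236.68 and P* = 68.96.
With the rebate, buyers effectively pay Pb = Ps − 2, where Ps is the price sellers receive.
On the curves, Pb = 1094/9 - (2/9)Q and Ps = 39.375 + 0.125Q; the wedge Ps − Pb = 2 gives 39.375 + 0.125Q − (1094/9 - (2/9)Q) = 2, so Q' = 242.44.
Then Pb = 1094/9 − (2/9)·242.44 = 67.68 and Ps = 39.375 + 0.125·242.44 = 69.68.
ΔCS = ½(236.68 + 242.44)(68.96 − 67.68) = 306.6368; ΔPS = ½(236.68 + 242.44)(69.68 − 68.96) = 172.4832.
Government spending = 2 × 242.44 = 484.88.
DWL = ½ × 2 × (242.44 − 236.68) = 5.76; fraction = 5.76 / 484.88 = 72/6061.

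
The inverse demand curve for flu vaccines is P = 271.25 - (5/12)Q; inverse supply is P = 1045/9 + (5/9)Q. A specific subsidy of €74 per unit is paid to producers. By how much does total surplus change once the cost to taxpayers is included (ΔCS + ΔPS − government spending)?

Net change in total surplus = -98568/35

Pre-subsidy: 271.25 - (5/12)Q = 1045/9 + (5/9)Q gives Q* = 1117/7 and P* = 4300/21.
With the subsidy, sellers receive Ps = Pb + 74 for each unit, where Pb is the price buyers pay.
On the curves, Pb = 271.25 - (5/12)Q and Ps = 1045/9 + (5/9)Q; the wedge Ps − Pb = 74 gives 1045/9 + (5/9)Q − (271.25 - (5/12)Q) = 74, so Q' = 8249/35.
Then Pb = 271.25 − (5/12)·(8249/35) = 3634/21 and Ps = 1045/9 + (5/9)·(8249/35) = 5188/21.
ΔCS = ½(1117/7 + 8249/35)(4300/21 − 3634/21) = 1535574/245; ΔPS = ½(1117/7 + 8249/35)(5188/21 − 4300/21) = 2047432/245.
Government spending = 74 × 8249/35 = 610426/35.
Net change = 1535574/245 + 2047432/245 − 610426/35 = -98568/35. The loss equals the DWL triangle ½·74·2664/35.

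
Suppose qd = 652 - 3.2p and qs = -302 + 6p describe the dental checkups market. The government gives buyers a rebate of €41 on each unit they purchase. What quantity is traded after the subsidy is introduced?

q' = 9332/23

Pre-subsidy: 652 - 3.2p = -302 + 6p gives p* = 2385/23, q* = 7364/23.
With the rebate, buyers effectively pay pb = ps − 41, where ps is the price sellers receive.
Demand in terms of ps becomes qd = 652 − 3.2(ps − 41) = 783.2 - 3.2ps. Setting this equal to supply: 783.2 - 3.2ps = -302 + 6ps, so ps = 2713/23.
Buyers pay pb = 2713/23 − 41 = 1770/23; q' = -302 + 6·(2713/23) = 9332/23.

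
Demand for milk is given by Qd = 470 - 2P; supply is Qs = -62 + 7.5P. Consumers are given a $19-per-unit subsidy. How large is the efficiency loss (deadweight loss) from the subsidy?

Pre-subsidy: 470 - 2P = -62 + 7.5P gives P* = 56, Q* = 358.
With the rebate, buyers effectively pay Pb = Ps − 19, where Ps is the price sellers receive.
Demand in terms of Ps becomes Qd = 470 − 2(Ps − 19) = 508 - 2Ps. Setting this equal to supply: 508 - 2Ps = -62 + 7.5Ps, so Ps = 60.
Buyers pay Pb = 60 − 19 = 41; Q' = -62 + 7.5·60 = 388.
The subsidy expands output by 388 − 358 = 30 past the efficient level; on those units the gap between marginal cost and willingness to pay runs from 0 up to 19.
DWL = ½ × 19 × 30 = 285.

Deadweight loss = $285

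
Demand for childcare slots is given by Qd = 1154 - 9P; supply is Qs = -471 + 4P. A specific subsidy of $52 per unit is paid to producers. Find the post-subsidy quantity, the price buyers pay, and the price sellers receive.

Q' = 173; buyers pay $109; sellers receive $161

Pre-subsidy: 1154 - 9P = -471 + 4P gives P* = 125, Q* = 29.
With the subsidy, sellers receive Ps = Pb + 52 for each unit, where Pb is the price buyers pay.
Supply in terms of Pb becomes Qs = -471 + 4(Pb + 52) = -263 + 4Pb. Setting this equal to demand: 1154 - 9Pb = -263 + 4Pb, so Pb = 109.
Sellers receive Ps = 109 + 52 = 161; Q' = 1154 − 9·109 = 173.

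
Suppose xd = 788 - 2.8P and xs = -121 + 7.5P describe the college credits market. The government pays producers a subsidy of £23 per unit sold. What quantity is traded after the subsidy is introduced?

Pre-subsidy: 788 - 2.8P = -121 + 7.5P gives P* = 9090/103, x* = 55712/103.
With the subsidy, sellers receive Ps = Pb + 23 for each unit, where Pb is the price buyers pay.
Supply in terms of Pb becomes xs = -121 + 7.5(Pb + 23) = 51.5 + 7.5Pb. Setting this equal to demand: 788 - 2.8Pb = 51.5 + 7.5Pb, so Pb = 7365/103.
Sellers receive Ps = 7365/103 + 23 = 9734/103; x' = 788 − 2.8·(7365/103) = 60542/103.

x' = 60542/103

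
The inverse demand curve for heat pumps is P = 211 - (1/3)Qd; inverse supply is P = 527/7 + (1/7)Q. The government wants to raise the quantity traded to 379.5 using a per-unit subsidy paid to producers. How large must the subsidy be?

At Q = 379.5, from the demand curve buyers pay Pb = 211 − (1/3)·379.5 = 84.5; from the supply curve sellers need Ps = 527/7 + (1/7)·379.5 = 129.5.
The subsidy must fill the gap: s = Ps − Pb = 129.5 − 84.5 = 45.

Required subsidy s = 45 per unit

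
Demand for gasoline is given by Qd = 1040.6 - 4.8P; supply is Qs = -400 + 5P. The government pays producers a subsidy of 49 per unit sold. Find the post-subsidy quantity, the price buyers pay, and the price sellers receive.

Pre-subsidy: 1040.6 - 4.8P = -400 + 5P gives P* = 147, Q* = 335.
With the subsidy, sellers receive Ps = Pb + 49 for each unit, where Pb is the price buyers pay.
Supply in terms of Pb becomes Qs = -400 + 5(Pb + 49) = -155 + 5Pb. Setting this equal to demand: 1040.6 - 4.8Pb = -155 + 5Pb, so Pb = 122.
Sellers receive Ps = 122 + 49 = 171; Q' = 1040.6 − 4.8·122 = 455.

Q' = 455; buyers pay 122; sellers receive 171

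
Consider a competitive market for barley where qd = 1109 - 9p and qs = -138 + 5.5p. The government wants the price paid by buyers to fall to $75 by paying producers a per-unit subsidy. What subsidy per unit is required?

Required subsidy s = $29 per unit

At a buyer price of 75, quantity demanded is 1109 − 9·75 = 434.
Sellers supply 434 only when they receive ps with -138 + 5.5·ps = 434, i.e. ps = 104.
s = ps − pb = 104 − 75 = 29.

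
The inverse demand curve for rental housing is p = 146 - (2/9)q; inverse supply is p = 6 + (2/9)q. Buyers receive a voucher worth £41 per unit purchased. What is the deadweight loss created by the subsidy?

Pre-subsidy: 146 - (2/9)q = 6 + (2/9)q gives q* = 315 and p* = 76.
With the rebate, buyers effectively pay pb = ps − 41, where ps is the price sellers receive.
On the curves, pb = 146 - (2/9)q and ps = 6 + (2/9)q; the wedge ps − pb = 41 gives 6 + (2/9)q − (146 - (2/9)q) = 41, so q' = 407.25.
Then pb = 146 − (2/9)·407.25 = 55.5 and ps = 6 + (2/9)·407.25 = 96.5.
The subsidy expands output by 407.25 − 315 = 92.25 past the efficient level; on those units the gap between marginal cost and willingness to pay runs from 0 up to 41.
DWL = ½ × 41 × 92.25 = 1891.125.

Deadweight loss = £1891.125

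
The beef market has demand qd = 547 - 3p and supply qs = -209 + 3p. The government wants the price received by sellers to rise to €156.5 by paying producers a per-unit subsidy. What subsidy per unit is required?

Required subsidy s = €61 per unit

At a seller price of 156.5, quantity supplied is -209 + 3·156.5 = 260.5.
Buyers absorb 260.5 only when they pay pb with 547 − 3·pb = 260.5, i.e. pb = 95.5.
s = ps − pb = 156.5 − 95.5 = 61.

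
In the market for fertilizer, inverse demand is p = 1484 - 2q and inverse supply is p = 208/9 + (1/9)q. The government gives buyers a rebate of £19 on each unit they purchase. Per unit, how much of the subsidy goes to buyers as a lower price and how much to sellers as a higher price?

Buyers gain £18 per unit; sellers gain £1 per unit

Pre-subsidy: 1484 - 2q = 208/9 + (1/9)q gives q* = 692 and p* = 100.
With the rebate, buyers effectively pay pb = ps − 19, where ps is the price sellers receive.
On the curves, pb = 1484 - 2q and ps = 208/9 + (1/9)q; the wedge ps − pb = 19 gives 208/9 + (1/9)q − (1484 - 2q) = 19, so q' = 701.
Then pb = 1484 − 2·701 = 82 and ps = 208/9 + (1/9)·701 = 101.
Buyers' price falls by p* − pb = 100 − 82 = 18; sellers' price rises by ps − p* = 101 − 100 = 1.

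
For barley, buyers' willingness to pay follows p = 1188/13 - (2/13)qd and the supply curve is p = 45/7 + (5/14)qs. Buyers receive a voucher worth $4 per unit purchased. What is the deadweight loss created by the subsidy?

Pre-subsidy: 1188/13 - (2/13)q = 45/7 + (5/14)q gives q* = 5154/31 and p* = 2040/31.
With the rebate, buyers effectively pay pb = ps − 4, where ps is the price sellers receive.
On the curves, pb = 1188/13 - (2/13)q and ps = 45/7 + (5/14)q; the wedge ps − pb = 4 gives 45/7 + (5/14)q − (1188/13 - (2/13)q) = 4, so q' = 16190/93.
Then pb = 1188/13 − (2/13)·(16190/93) = 6008/93 and ps = 45/7 + (5/14)·(16190/93) = 6380/93.
The subsidy expands output by 16190/93 − 5154/31 = 728/93 past the efficient level; on those units the gap between marginal cost and willingness to pay runs from 0 up to 4.
DWL = ½ × 4 × 728/93 = 1456/93.

Deadweight loss = 1456/93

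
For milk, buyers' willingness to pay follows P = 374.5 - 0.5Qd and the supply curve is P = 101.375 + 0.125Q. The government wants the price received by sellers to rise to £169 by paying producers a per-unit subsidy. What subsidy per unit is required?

Required subsidy s = £65 per unit

At a seller price of 169, quantity supplied is -811 + 8·169 = 541.
Buyers absorb 541 only when they pay Pb = 374.5 − 0.5·541 = 104.
s = Ps − Pb = 169 − 104 = 65.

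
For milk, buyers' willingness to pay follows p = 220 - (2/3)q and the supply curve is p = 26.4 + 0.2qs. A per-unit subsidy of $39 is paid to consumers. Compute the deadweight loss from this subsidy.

Deadweight loss = $877.5

Pre-subsidy: 220 - (2/3)q = 26.4 + 0.2q gives q* = 2904/13 and p* = 924/13.
With the rebate, buyers effectively pay pb = ps − 39, where ps is the price sellers receive.
On the curves, pb = 220 - (2/3)q and ps = 26.4 + 0.2q; the wedge ps − pb = 39 gives 26.4 + 0.2q − (220 - (2/3)q) = 39, so q' = 3489/13.
Then pb = 220 − (2/3)·(3489/13) = 534/13 and ps = 26.4 + 0.2·(3489/13) = 1041/13.
The subsidy expands output by 3489/13 − 2904/13 = 45 past the efficient level; on those units the gap between marginal cost and willingness to pay runs from 0 up to 39.
DWL = ½ × 39 × 45 = 877.5.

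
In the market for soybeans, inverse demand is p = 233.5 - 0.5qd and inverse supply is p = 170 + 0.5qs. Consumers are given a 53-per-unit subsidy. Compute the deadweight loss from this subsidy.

Deadweight loss = 1404.5

Pre-subsidy: 233.5 - 0.5q = 170 + 0.5q gives q* = 63.5 and p* = 201.75.
With the rebate, buyers effectively pay pb = ps − 53, where ps is the price sellers receive.
On the curves, pb = 233.5 - 0.5q and ps = 170 + 0.5q; the wedge ps − pb = 53 gives 170 + 0.5q − (233.5 - 0.5q) = 53, so q' = 116.5.
Then pb = 233.5 − 0.5·116.5 = 175.25 and ps = 170 + 0.5·116.5 = 228.25.
The subsidy expands output by 116.5 − 63.5 = 53 past the efficient level; on those units the gap between marginal cost and willingness to pay runs from 0 up to 53.
DWL = ½ × 53 × 53 = 1404.5.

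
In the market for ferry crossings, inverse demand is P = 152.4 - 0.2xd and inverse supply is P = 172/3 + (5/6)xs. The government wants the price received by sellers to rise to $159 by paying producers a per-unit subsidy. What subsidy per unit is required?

At a seller price of 159, quantity supplied is -68.8 + 1.2·159 = 122.
Buyers absorb 122 only when they pay Pb = 152.4 − 0.2·122 = 128.
s = Ps − Pb = 159 − 128 = 31.

Required subsidy s = $31 per unit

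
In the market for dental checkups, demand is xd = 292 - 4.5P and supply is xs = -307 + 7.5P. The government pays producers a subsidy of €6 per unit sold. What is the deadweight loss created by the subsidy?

Pre-subsidy: 292 - 4.5P = -307 + 7.5P gives P* = 599/12, x* = 67.375.
With the subsidy, sellers receive Ps = Pb + 6 for each unit, where Pb is the price buyers pay.
Supply in terms of Pb becomes xs = -307 + 7.5(Pb + 6) = -262 + 7.5Pb. Setting this equal to demand: 292 - 4.5Pb = -262 + 7.5Pb, so Pb = 277/6.
Sellers receive Ps = 277/6 + 6 = 313/6; x' = 292 − 4.5·(277/6) = 84.25.
The subsidy expands output by 84.25 − 67.375 = 16.875 past the efficient level; on those units the gap between marginal cost and willingness to pay runs from 0 up to 6.
DWL = ½ × 6 × 16.875 = 50.625.

Deadweight loss = €50.625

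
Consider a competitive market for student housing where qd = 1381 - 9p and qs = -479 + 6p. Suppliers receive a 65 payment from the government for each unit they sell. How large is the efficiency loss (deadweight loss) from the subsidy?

Deadweight loss = 7605

Pre-subsidy: 1381 - 9p = -479 + 6p gives p* = 124, q* = 265.
With the subsidy, sellers receive ps = pb + 65 for each unit, where pb is the price buyers pay.
Supply in terms of pb becomes qs = -479 + 6(pb + 65) = -89 + 6pb. Setting this equal to demand: 1381 - 9pb = -89 + 6pb, so pb = 98.
Sellers receive ps = 98 + 65 = 163; q' = 1381 − 9·98 = 499.
The subsidy expands output by 499 − 265 = 234 past the efficient level; on those units the gap between marginal cost and willingness to pay runs from 0 up to 65.
DWL = ½ × 65 × 234 = 7605.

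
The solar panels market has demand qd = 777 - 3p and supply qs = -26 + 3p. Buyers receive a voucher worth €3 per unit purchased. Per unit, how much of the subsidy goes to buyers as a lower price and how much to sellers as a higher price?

Buyers gain €1.5 per unit; sellers gain €1.5 per unit

Pre-subsidy: 777 - 3p = -26 + 3p gives p* = 803/6, q* = 375.5.
With the rebate, buyers effectively pay pb = ps − 3, where ps is the price sellers receive.
Demand in terms of ps becomes qd = 777 − 3(ps − 3) = 786 - 3ps. Setting this equal to supply: 786 - 3ps = -26 + 3ps, so ps = 406/3.
Buyers pay pb = 406/3 − 3 = 397/3; q' = -26 + 3·(406/3) = 380.
Buyers' price falls by p* − pb = 803/6 − 397/3 = 1.5; sellers' price rises by ps − p* = 406/3 − 803/6 = 1.5.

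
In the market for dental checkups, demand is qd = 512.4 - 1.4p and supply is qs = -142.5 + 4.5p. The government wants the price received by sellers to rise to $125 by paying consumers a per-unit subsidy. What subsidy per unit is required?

At a seller price of 125, quantity supplied is -142.5 + 4.5·125 = 420.
Buyers absorb 420 only when they pay pb with 512.4 − 1.4·pb = 420, i.e. pb = 66.
s = ps − pb = 125 − 66 = 59.

Required subsidy s = $59 per unit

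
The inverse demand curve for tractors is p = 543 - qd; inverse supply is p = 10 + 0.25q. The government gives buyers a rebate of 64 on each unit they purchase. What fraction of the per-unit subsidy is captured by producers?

Pre-subsidy: 543 - q = 10 + 0.25q gives q* = 426.4 and p* = 116.6.
With the rebate, buyers effectively pay pb = ps − 64, where ps is the price sellers receive.
On the curves, pb = 543 - q and ps = 10 + 0.25q; the wedge ps − pb = 64 gives 10 + 0.25q − (543 - q) = 64, so q' = 477.6.
Then pb = 543 − 1·477.6 = 65.4 and ps = 10 + 0.25·477.6 = 129.4.
Buyers' price falls by p* − pb = 116.6 − 65.4 = 51.2; sellers' price rises by ps − p* = 129.4 − 116.6 = 12.8.
So producers capture 12.8/64 = 0.2 of each unit of subsidy.

Producer share = 0.2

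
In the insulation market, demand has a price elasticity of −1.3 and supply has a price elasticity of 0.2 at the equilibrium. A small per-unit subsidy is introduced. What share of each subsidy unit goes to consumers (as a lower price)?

For a small subsidy around the equilibrium, the benefit split depends on the relative slopes, which at a point are proportional to the elasticities.
Buyer share = εs/(εs + |εd|) = 0.2/(0.2 + 1.3) = 2/15; seller share = |εd|/(εs + |εd|) = 13/15.

Consumer share = 2/15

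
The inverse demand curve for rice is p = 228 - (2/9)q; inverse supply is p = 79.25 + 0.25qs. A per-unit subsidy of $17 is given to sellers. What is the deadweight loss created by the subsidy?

Pre-subsidy: 228 - (2/9)q = 79.25 + 0.25q gives q* = 315 and p* = 158.
With the subsidy, sellers receive ps = pb + 17 for each unit, where pb is the price buyers pay.
On the curves, pb = 228 - (2/9)q and ps = 79.25 + 0.25q; the wedge ps − pb = 17 gives 79.25 + 0.25q − (228 - (2/9)q) = 17, so q' = 351.
Then pb = 228 − (2/9)·351 = 150 and ps = 79.25 + 0.25·351 = 167.
The subsidy expands output by 351 − 315 = 36 past the efficient level; on those units the gap between marginal cost and willingness to pay runs from 0 up to 17.
DWL = ½ × 17 × 36 = 306.

Deadweight loss = $306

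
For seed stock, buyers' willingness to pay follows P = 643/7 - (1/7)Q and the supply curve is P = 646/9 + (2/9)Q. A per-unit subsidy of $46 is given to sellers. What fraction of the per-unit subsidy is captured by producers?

Pre-subsidy: 643/7 - (1/7)Q = 646/9 + (2/9)Q gives Q* = 55 and P* = 84.
With the subsidy, sellers receive Ps = Pb + 46 for each unit, where Pb is the price buyers pay.
On the curves, Pb = 643/7 - (1/7)Q and Ps = 646/9 + (2/9)Q; the wedge Ps − Pb = 46 gives 646/9 + (2/9)Q − (643/7 - (1/7)Q) = 46, so Q' = 181.
Then Pb = 643/7 − (1/7)·181 = 66 and Ps = 646/9 + (2/9)·181 = 112.
Buyers' price falls by P* − Pb = 84 − 66 = 18; sellers' price rises by Ps − P* = 112 − 84 = 28.
So producers capture 28/46 = 14/23 of each unit of subsidy.

Producer share = 14/23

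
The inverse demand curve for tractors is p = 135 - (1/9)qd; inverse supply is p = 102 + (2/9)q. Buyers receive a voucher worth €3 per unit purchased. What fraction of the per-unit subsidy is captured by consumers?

Consumer share = 1/3

Pre-subsidy: 135 - (1/9)q = 102 + (2/9)q gives q* = 99 and p* = 124.
With the rebate, buyers effectively pay pb = ps − 3, where ps is the price sellers receive.
On the curves, pb = 135 - (1/9)q and ps = 102 + (2/9)q; the wedge ps − pb = 3 gives 102 + (2/9)q − (135 - (1/9)q) = 3, so q' = 108.
Then pb = 135 − (1/9)·108 = 123 and ps = 102 + (2/9)·108 = 126.
Buyers' price falls by p* − pb = 124 − 123 = 1; sellers' price rises by ps − p* = 126 − 124 = 2.
So consumers capture 1/3 = 1/3 of each unit of subsidy.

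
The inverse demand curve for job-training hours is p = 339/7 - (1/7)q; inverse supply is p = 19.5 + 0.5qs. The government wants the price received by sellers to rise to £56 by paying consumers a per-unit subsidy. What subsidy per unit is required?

Required subsidy s = £18 per unit

At a seller price of 56, quantity supplied is -39 + 2·56 = 73.
Buyers absorb 73 only when they pay pb = 339/7 − (1/7)·73 = 38.
s = ps − pb = 56 − 38 = 18.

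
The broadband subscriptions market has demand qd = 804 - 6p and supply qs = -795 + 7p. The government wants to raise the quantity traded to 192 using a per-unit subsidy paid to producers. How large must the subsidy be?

Required subsidy s = 39 per unit

At q = 192, invert demand for the buyer price: pb = (804 − 192)/6 = 102; invert supply for the seller price: ps = (192 − (-795))/7 = 141.
The subsidy must fill the gap: s = ps − pb = 141 − 102 = 39.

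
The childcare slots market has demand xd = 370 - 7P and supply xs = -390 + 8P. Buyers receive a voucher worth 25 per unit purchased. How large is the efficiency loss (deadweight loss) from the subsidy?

Deadweight loss = 3500/3

Pre-subsidy: 370 - 7P = -390 + 8P gives P* = 152/3, x* = 46/3.
With the rebate, buyers effectively pay Pb = Ps − 25, where Ps is the price sellers receive.
Demand in terms of Ps becomes xd = 370 − 7(Ps − 25) = 545 - 7Ps. Setting this equal to supply: 545 - 7Ps = -390 + 8Ps, so Ps = 187/3.
Buyers pay Pb = 187/3 − 25 = 112/3; x' = -390 + 8·(187/3) = 326/3.
The subsidy expands output by 326/3 − 46/3 = 280/3 past the efficient level; on those units the gap between marginal cost and willingness to pay runs from 0 up to 25.
DWL = ½ × 25 × 280/3 = 3500/3.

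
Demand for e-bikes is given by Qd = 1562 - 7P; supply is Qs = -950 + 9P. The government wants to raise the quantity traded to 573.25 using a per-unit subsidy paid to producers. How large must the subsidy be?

At Q = 573.25, invert demand for the buyer price: Pb = (1562 − 573.25)/7 = 141.25; invert supply for the seller price: Ps = (573.25 − (-950))/9 = 169.25.
The subsidy must fill the gap: s = Ps − Pb = 169.25 − 141.25 = 28.

Required subsidy s = 28 per unit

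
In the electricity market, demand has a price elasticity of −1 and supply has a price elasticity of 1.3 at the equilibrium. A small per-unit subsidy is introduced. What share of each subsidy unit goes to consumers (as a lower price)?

Consumer share = 13/23

For a small subsidy around the equilibrium, the benefit split depends on the relative slopes, which at a point are proportional to the elasticities.
Buyer share = εs/(εs + |εd|) = 1.3/(1.3 + 1) = 13/23; seller share = |εd|/(εs + |εd|) = 10/23.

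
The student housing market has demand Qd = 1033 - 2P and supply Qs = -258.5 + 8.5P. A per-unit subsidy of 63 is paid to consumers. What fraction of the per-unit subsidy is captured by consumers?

Consumer share = 17/21

Pre-subsidy: 1033 - 2P = -258.5 + 8.5P gives P* = 123, Q* = 787.
With the rebate, buyers effectively pay Pb = Ps − 63, where Ps is the price sellers receive.
Demand in terms of Ps becomes Qd = 1033 − 2(Ps − 63) = 1159 - 2Ps. Setting this equal to supply: 1159 - 2Ps = -258.5 + 8.5Ps, so Ps = 135.
Buyers pay Pb = 135 − 63 = 72; Q' = -258.5 + 8.5·135 = 889.
Buyers' price falls by P* − Pb = 123 − 72 = 51; sellers' price rises by Ps − P* = 135 − 123 = 12.
So consumers capture 51/63 = 17/21 of each unit of subsidy.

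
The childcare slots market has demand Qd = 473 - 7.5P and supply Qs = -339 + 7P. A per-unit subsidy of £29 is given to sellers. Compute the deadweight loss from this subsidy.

Deadweight loss = £1522.5

Pre-subsidy: 473 - 7.5P = -339 + 7P gives P* = 56, Q* = 53.
With the subsidy, sellers receive Ps = Pb + 29 for each unit, where Pb is the price buyers pay.
Supply in terms of Pb becomes Qs = -339 + 7(Pb + 29) = -136 + 7Pb. Setting this equal to demand: 473 - 7.5Pb = -136 + 7Pb, so Pb = 42.
Sellers receive Ps = 42 + 29 = 71; Q' = 473 − 7.5·42 = 158.
The subsidy expands output by 158 − 53 = 105 past the efficient level; on those units the gap between marginal cost and willingness to pay runs from 0 up to 29.
DWL = ½ × 29 × 105 = 1522.5.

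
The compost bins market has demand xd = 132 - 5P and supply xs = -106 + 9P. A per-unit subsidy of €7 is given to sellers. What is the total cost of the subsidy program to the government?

Pre-subsidy: 132 - 5P = -106 + 9P gives P* = 17, x* = 47.
With the subsidy, sellers receive Ps = Pb + 7 for each unit, where Pb is the price buyers pay.
Supply in terms of Pb becomes xs = -106 + 9(Pb + 7) = -43 + 9Pb. Setting this equal to demand: 132 - 5Pb = -43 + 9Pb, so Pb = 12.5.
Sellers receive Ps = 12.5 + 7 = 19.5; x' = 132 − 5·12.5 = 69.5.
Government outlay = subsidy × quantity = 7 × 69.5 = 486.5.

Government cost = €486.5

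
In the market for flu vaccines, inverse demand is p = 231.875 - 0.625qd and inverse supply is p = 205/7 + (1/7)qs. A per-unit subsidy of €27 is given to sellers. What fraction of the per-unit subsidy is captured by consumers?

Pre-subsidy: 231.875 - 0.625q = 205/7 + (1/7)q gives q* = 11345/43 and p* = 2880/43.
With the subsidy, sellers receive ps = pb + 27 for each unit, where pb is the price buyers pay.
On the curves, pb = 231.875 - 0.625q and ps = 205/7 + (1/7)q; the wedge ps − pb = 27 gives 205/7 + (1/7)q − (231.875 - 0.625q) = 27, so q' = 299.
Then pb = 231.875 − 0.625·299 = 45 and ps = 205/7 + (1/7)·299 = 72.
Buyers' price falls by p* − pb = 2880/43 − 45 = 945/43; sellers' price rises by ps − p* = 72 − 2880/43 = 216/43.
So consumers capture (945/43)/27 = 35/43 of each unit of subsidy.

Consumer share = 35/43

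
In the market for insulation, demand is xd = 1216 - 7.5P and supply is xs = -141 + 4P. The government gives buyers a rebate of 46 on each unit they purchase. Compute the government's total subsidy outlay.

Pre-subsidy: 1216 - 7.5P = -141 + 4P gives P* = 118, x* = 331.
With the rebate, buyers effectively pay Pb = Ps − 46, where Ps is the price sellers receive.
Demand in terms of Ps becomes xd = 1216 − 7.5(Ps − 46) = 1561 - 7.5Ps. Setting this equal to supply: 1561 - 7.5Ps = -141 + 4Ps, so Ps = 148.
Buyers pay Pb = 148 − 46 = 102; x' = -141 + 4·148 = 451.
Government outlay = subsidy × quantity = 46 × 451 = 20746.

Government cost = 20746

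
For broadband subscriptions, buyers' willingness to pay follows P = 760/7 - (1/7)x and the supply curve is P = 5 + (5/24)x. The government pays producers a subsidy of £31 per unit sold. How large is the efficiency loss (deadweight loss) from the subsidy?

Deadweight loss = 80724/59

Pre-subsidy: 760/7 - (1/7)x = 5 + (5/24)x gives x* = 17400/59 and P* = 3920/59.
With the subsidy, sellers receive Ps = Pb + 31 for each unit, where Pb is the price buyers pay.
On the curves, Pb = 760/7 - (1/7)x and Ps = 5 + (5/24)x; the wedge Ps − Pb = 31 gives 5 + (5/24)x − (760/7 - (1/7)x) = 31, so x' = 22608/59.
Then Pb = 760/7 − (1/7)·(22608/59) = 3176/59 and Ps = 5 + (5/24)·(22608/59) = 5005/59.
The subsidy expands output by 22608/59 − 17400/59 = 5208/59 past the efficient level; on those units the gap between marginal cost and willingness to pay runs from 0 up to 31.
DWL = ½ × 31 × 5208/59 = 80724/59.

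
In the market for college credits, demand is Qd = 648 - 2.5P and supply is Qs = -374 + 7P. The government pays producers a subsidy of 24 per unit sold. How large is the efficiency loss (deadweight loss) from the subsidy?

Deadweight loss = 10080/19

Pre-subsidy: 648 - 2.5P = -374 + 7P gives P* = 2044/19, Q* = 7202/19.
With the subsidy, sellers receive Ps = Pb + 24 for each unit, where Pb is the price buyers pay.
Supply in terms of Pb becomes Qs = -374 + 7(Pb + 24) = -206 + 7Pb. Setting this equal to demand: 648 - 2.5Pb = -206 + 7Pb, so Pb = 1708/19.
Sellers receive Ps = 1708/19 + 24 = 2164/19; Q' = 648 − 2.5·(1708/19) = 8042/19.
The subsidy expands output by 8042/19 − 7202/19 = 840/19 past the efficient level; on those units the gap between marginal cost and willingness to pay runs from 0 up to 24.
DWL = ½ × 24 × 840/19 = 10080/19.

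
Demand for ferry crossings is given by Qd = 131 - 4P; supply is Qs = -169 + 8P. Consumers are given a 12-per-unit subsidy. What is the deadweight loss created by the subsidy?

Pre-subsidy: 131 - 4P = -169 + 8P gives P* = 25, Q* = 31.
With the rebate, buyers effectively pay Pb = Ps − 12, where Ps is the price sellers receive.
Demand in terms of Ps becomes Qd = 131 − 4(Ps − 12) = 179 - 4Ps. Setting this equal to supply: 179 - 4Ps = -169 + 8Ps, so Ps = 29.
Buyers pay Pb = 29 − 12 = 17; Q' = -169 + 8·29 = 63.
The subsidy expands output by 63 − 31 = 32 past the efficient level; on those units the gap between marginal cost and willingness to pay runs from 0 up to 12.
DWL = ½ × 12 × 32 = 192.

Deadweight loss = 192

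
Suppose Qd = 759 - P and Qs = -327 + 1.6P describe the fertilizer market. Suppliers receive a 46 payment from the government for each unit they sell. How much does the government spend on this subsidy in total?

Pre-subsidy: 759 - P = -327 + 1.6P gives P* = 5430/13, Q* = 4437/13.
With the subsidy, sellers receive Ps = Pb + 46 for each unit, where Pb is the price buyers pay.
Supply in terms of Pb becomes Qs = -327 + 1.6(Pb + 46) = -253.4 + 1.6Pb. Setting this equal to demand: 759 - Pb = -253.4 + 1.6Pb, so Pb = 5062/13.
Sellers receive Ps = 5062/13 + 46 = 5660/13; Q' = 759 − 1·(5062/13) = 4805/13.
Government outlay = subsidy × quantity = 46 × 4805/13 = 221030/13.

Government cost = 221030/13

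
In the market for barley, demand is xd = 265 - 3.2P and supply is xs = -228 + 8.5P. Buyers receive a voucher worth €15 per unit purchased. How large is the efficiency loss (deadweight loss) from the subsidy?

Pre-subsidy: 265 - 3.2P = -228 + 8.5P gives P* = 4930/117, x* = 15229/117.
With the rebate, buyers effectively pay Pb = Ps − 15, where Ps is the price sellers receive.
Demand in terms of Ps becomes xd = 265 − 3.2(Ps − 15) = 313 - 3.2Ps. Setting this equal to supply: 313 - 3.2Ps = -228 + 8.5Ps, so Ps = 5410/117.
Buyers pay Pb = 5410/117 − 15 = 3655/117; x' = -228 + 8.5·(5410/117) = 19309/117.
The subsidy expands output by 19309/117 − 15229/117 = 1360/39 past the efficient level; on those units the gap between marginal cost and willingness to pay runs from 0 up to 15.
DWL = ½ × 15 × 1360/39 = 3400/13.

Deadweight loss = 3400/13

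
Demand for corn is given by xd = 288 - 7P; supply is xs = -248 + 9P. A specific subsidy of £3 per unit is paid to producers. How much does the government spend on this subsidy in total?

Government cost = £195.9375

Pre-subsidy: 288 - 7P = -248 + 9P gives P* = 33.5, x* = 53.5.
With the subsidy, sellers receive Ps = Pb + 3 for each unit, where Pb is the price buyers pay.
Supply in terms of Pb becomes xs = -248 + 9(Pb + 3) = -221 + 9Pb. Setting this equal to demand: 288 - 7Pb = -221 + 9Pb, so Pb = 31.8125.
Sellers receive Ps = 31.8125 + 3 = 34.8125; x' = 288 − 7·31.8125 = 65.3125.
Government outlay = subsidy × quantity = 3 × 65.3125 = 195.9375.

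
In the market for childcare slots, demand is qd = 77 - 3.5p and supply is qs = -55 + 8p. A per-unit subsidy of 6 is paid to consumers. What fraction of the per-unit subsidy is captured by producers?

Pre-subsidy: 77 - 3.5p = -55 + 8p gives p* = 264/23, q* = 847/23.
With the rebate, buyers effectively pay pb = ps − 6, where ps is the price sellers receive.
Demand in terms of ps becomes qd = 77 − 3.5(ps − 6) = 98 - 3.5ps. Setting this equal to supply: 98 - 3.5ps = -55 + 8ps, so ps = 306/23.
Buyers pay pb = 306/23 − 6 = 168/23; q' = -55 + 8·(306/23) = 1183/23.
Buyers' price falls by p* − pb = 264/23 − 168/23 = 96/23; sellers' price rises by ps − p* = 306/23 − 264/23 = 42/23.
So producers capture (42/23)/6 = 7/23 of each unit of subsidy.

Producer share = 7/23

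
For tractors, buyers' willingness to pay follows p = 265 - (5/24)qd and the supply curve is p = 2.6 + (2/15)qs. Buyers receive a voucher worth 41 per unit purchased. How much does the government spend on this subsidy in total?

Pre-subsidy: 265 - (5/24)q = 2.6 + (2/15)q gives q* = 768 and p* = 105.
With the rebate, buyers effectively pay pb = ps − 41, where ps is the price sellers receive.
On the curves, pb = 265 - (5/24)q and ps = 2.6 + (2/15)q; the wedge ps − pb = 41 gives 2.6 + (2/15)q − (265 - (5/24)q) = 41, so q' = 888.
Then pb = 265 − (5/24)·888 = 80 and ps = 2.6 + (2/15)·888 = 121.
Government outlay = subsidy × quantity = 41 × 888 = 36408.

Government cost = 36408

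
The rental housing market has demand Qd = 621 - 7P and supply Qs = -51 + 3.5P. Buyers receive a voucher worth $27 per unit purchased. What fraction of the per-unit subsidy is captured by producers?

Pre-subsidy: 621 - 7P = -51 + 3.5P gives P* = 64, Q* = 173.
With the rebate, buyers effectively pay Pb = Ps − 27, where Ps is the price sellers receive.
Demand in terms of Ps becomes Qd = 621 − 7(Ps − 27) = 810 - 7Ps. Setting this equal to supply: 810 - 7Ps = -51 + 3.5Ps, so Ps = 82.
Buyers pay Pb = 82 − 27 = 55; Q' = -51 + 3.5·82 = 236.
Buyers' price falls by P* − Pb = 64 − 55 = 9; sellers' price rises by Ps − P* = 82 − 64 = 18.
So producers capture 18/27 = 2/3 of each unit of subsidy.

Producer share = 2/3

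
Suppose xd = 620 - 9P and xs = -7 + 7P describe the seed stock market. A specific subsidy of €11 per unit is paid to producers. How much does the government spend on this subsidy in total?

Pre-subsidy: 620 - 9P = -7 + 7P gives P* = 39.1875, x* = 267.3125.
With the subsidy, sellers receive Ps = Pb + 11 for each unit, where Pb is the price buyers pay.
Supply in terms of Pb becomes xs = -7 + 7(Pb + 11) = 70 + 7Pb. Setting this equal to demand: 620 - 9Pb = 70 + 7Pb, so Pb = 34.375.
Sellers receive Ps = 34.375 + 11 = 45.375; x' = 620 − 9·34.375 = 310.625.
Government outlay = subsidy × quantity = 11 × 310.625 = 3416.875.

Government cost = €3416.875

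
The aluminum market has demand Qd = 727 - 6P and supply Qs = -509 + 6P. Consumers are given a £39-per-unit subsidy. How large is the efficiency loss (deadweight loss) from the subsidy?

Deadweight loss = £2281.5

Pre-subsidy: 727 - 6P = -509 + 6P gives P* = 103, Q* = 109.
With the rebate, buyers effectively pay Pb = Ps − 39, where Ps is the price sellers receive.
Demand in terms of Ps becomes Qd = 727 − 6(Ps − 39) = 961 - 6Ps. Setting this equal to supply: 961 - 6Ps = -509 + 6Ps, so Ps = 122.5.
Buyers pay Pb = 122.5 − 39 = 83.5; Q' = -509 + 6·122.5 = 226.
The subsidy expands output by 226 − 109 = 117 past the efficient level; on those units the gap between marginal cost and willingness to pay runs from 0 up to 39.
DWL = ½ × 39 × 117 = 2281.5.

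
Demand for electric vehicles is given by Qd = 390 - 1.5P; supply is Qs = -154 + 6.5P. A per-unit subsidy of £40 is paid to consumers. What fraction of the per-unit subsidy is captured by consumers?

Consumer share = 0.8125

Pre-subsidy: 390 - 1.5P = -154 + 6.5P gives P* = 68, Q* = 288.
With the rebate, buyers effectively pay Pb = Ps − 40, where Ps is the price sellers receive.
Demand in terms of Ps becomes Qd = 390 − 1.5(Ps − 40) = 450 - 1.5Ps. Setting this equal to supply: 450 - 1.5Ps = -154 + 6.5Ps, so Ps = 75.5.
Buyers pay Pb = 75.5 − 40 = 35.5; Q' = -154 + 6.5·75.5 = 336.75.
Buyers' price falls by P* − Pb = 68 − 35.5 = 32.5; sellers' price rises by Ps − P* = 75.5 − 68 = 7.5.
So consumers capture 32.5/40 = 0.8125 of each unit of subsidy.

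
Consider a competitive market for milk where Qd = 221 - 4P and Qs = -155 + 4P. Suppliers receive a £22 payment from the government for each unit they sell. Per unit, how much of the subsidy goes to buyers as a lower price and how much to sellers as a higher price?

Buyers gain £11 per unit; sellers gain £11 per unit

Pre-subsidy: 221 - 4P = -155 + 4P gives P* = 47, Q* = 33.
With the subsidy, sellers receive Ps = Pb + 22 for each unit, where Pb is the price buyers pay.
Supply in terms of Pb becomes Qs = -155 + 4(Pb + 22) = -67 + 4Pb. Setting this equal to demand: 221 - 4Pb = -67 + 4Pb, so Pb = 36.
Sellers receive Ps = 36 + 22 = 58; Q' = 221 − 4·36 = 77.
Buyers' price falls by P* − Pb = 47 − 36 = 11; sellers' price rises by Ps − P* = 58 − 47 = 11.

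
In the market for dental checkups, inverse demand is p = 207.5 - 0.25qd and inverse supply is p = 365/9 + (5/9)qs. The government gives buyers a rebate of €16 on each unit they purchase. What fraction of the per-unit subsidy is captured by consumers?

Pre-subsidy: 207.5 - 0.25q = 365/9 + (5/9)q gives q* = 6010/29 and p* = 4515/29.
With the rebate, buyers effectively pay pb = ps − 16, where ps is the price sellers receive.
On the curves, pb = 207.5 - 0.25q and ps = 365/9 + (5/9)q; the wedge ps − pb = 16 gives 365/9 + (5/9)q − (207.5 - 0.25q) = 16, so q' = 6586/29.
Then pb = 207.5 − 0.25·(6586/29) = 4371/29 and ps = 365/9 + (5/9)·(6586/29) = 4835/29.
Buyers' price falls by p* − pb = 4515/29 − 4371/29 = 144/29; sellers' price rises by ps − p* = 4835/29 − 4515/29 = 320/29.
So consumers capture (144/29)/16 = 9/29 of each unit of subsidy.

Consumer share = 9/29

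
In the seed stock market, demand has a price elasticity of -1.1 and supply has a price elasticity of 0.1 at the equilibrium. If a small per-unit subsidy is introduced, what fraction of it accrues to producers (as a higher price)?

Producer share = 11/12

For a small subsidy around the equilibrium, the benefit split depends on the relative slopes, which at a point are proportional to the elasticities.
Buyer share = εs/(εs + |εd|) = 0.1/(0.1 + 1.1) = 1/12; seller share = |εd|/(εs + |εd|) = 11/12.
So producers capture 11/12 of the subsidy.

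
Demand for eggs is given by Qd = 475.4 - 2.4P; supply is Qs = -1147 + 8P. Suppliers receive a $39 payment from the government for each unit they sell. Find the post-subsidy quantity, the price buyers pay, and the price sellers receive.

Q' = 173; buyers pay $126; sellers receive $165

Pre-subsidy: 475.4 - 2.4P = -1147 + 8P gives P* = 156, Q* = 101.
With the subsidy, sellers receive Ps = Pb + 39 for each unit, where Pb is the price buyers pay.
Supply in terms of Pb becomes Qs = -1147 + 8(Pb + 39) = -835 + 8Pb. Setting this equal to demand: 475.4 - 2.4Pb = -835 + 8Pb, so Pb = 126.
Sellers receive Ps = 126 + 39 = 165; Q' = 475.4 − 2.4·126 = 173.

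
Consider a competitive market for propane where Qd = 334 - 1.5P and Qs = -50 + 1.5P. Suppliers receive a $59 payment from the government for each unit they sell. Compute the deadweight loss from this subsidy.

Deadweight loss = $1305.375

Pre-subsidy: 334 - 1.5P = -50 + 1.5P gives P* = 128, Q* = 142.
With the subsidy, sellers receive Ps = Pb + 59 for each unit, where Pb is the price buyers pay.
Supply in terms of Pb becomes Qs = -50 + 1.5(Pb + 59) = 38.5 + 1.5Pb. Setting this equal to demand: 334 - 1.5Pb = 38.5 + 1.5Pb, so Pb = 98.5.
Sellers receive Ps = 98.5 + 59 = 157.5; Q' = 334 − 1.5·98.5 = 186.25.
The subsidy expands output by 186.25 − 142 = 44.25 past the efficient level; on those units the gap between marginal cost and willingness to pay runs from 0 up to 59.
DWL = ½ × 59 × 44.25 = 1305.375.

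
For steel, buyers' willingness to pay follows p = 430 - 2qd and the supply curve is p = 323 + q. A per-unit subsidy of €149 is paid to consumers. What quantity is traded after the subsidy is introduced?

Pre-subsidy: 430 - 2q = 323 + q gives q* = 107/3 and p* = 1076/3.
With the rebate, buyers effectively pay pb = ps − 149, where ps is the price sellers receive.
On the curves, pb = 430 - 2q and ps = 323 + q; the wedge ps − pb = 149 gives 323 + q − (430 - 2q) = 149, so q' = 256/3.
Then pb = 430 − 2·(256/3) = 778/3 and ps = 323 + 1·(256/3) = 1225/3.

q' = 256/3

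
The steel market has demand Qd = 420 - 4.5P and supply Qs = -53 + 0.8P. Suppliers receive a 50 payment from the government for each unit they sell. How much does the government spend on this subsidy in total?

Pre-subsidy: 420 - 4.5P = -53 + 0.8P gives P* = 4730/53, Q* = 975/53.
With the subsidy, sellers receive Ps = Pb + 50 for each unit, where Pb is the price buyers pay.
Supply in terms of Pb becomes Qs = -53 + 0.8(Pb + 50) = -13 + 0.8Pb. Setting this equal to demand: 420 - 4.5Pb = -13 + 0.8Pb, so Pb = 4330/53.
Sellers receive Ps = 4330/53 + 50 = 6980/53; Q' = 420 − 4.5·(4330/53) = 2775/53.
Government outlay = subsidy × quantity = 50 × 2775/53 = 138750/53.

Government cost = 138750/53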